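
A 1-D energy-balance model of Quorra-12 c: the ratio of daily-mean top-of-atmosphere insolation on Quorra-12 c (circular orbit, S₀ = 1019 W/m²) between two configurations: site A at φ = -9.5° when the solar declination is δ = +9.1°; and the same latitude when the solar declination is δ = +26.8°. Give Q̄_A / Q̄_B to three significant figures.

— Configuration A (φ=-9.5°):
cos H₀ = −tan(-9.5°) tan(+9.100°) = 0.0268, H₀ = 1.5440 rad.
Bracket: H₀ sin φ sin δ + cos φ cos δ sin H₀ = 1.5440×-0.16505×0.15816 + 0.98629×0.98741×0.99964 = -0.040305 + 0.973522 = 0.933217.
Q̄ = (S₀/π) × [bracket] = (1019/π) × 0.933217 = 302.70 W/m².
— Configuration B (φ=-9.5°):
cos H₀ = −tan(-9.5°) tan(+26.800°) = 0.0845, H₀ = 1.4862 rad.
Bracket: H₀ sin φ sin δ + cos φ cos δ sin H₀ = 1.4862×-0.16505×0.45088 + 0.98629×0.89259×0.99642 = -0.110600 + 0.877201 = 0.766601.
Q̄ = (S₀/π) × [bracket] = (1019/π) × 0.766601 = 248.65 W/m².
Ratio Q̄_A / Q̄_B = 302.70 / 248.65 = 1.217.

Q̄_A / Q̄_B ≈ 1.22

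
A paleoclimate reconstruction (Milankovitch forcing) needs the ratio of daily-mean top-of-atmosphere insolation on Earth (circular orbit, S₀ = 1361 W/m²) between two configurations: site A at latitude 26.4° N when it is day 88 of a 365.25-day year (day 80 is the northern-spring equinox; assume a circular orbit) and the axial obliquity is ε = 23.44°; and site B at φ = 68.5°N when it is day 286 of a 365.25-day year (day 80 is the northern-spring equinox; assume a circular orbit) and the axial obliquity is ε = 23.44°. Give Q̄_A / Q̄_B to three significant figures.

Q̄_A / Q̄_B ≈ 5.69

— Configuration A (φ=+26.4°):
Solar longitude: λ_s = 360° × (88 − 80)/365.25 = 7.885°.
sin δ = sin 23.44° × sin 7.885° = 0.05457, so δ = +3.128°.
cos H₀ = −tan(+26.4°) tan(+3.128°) = -0.0271, H₀ = 1.5979 rad.
Bracket: H₀ sin φ sin δ + cos φ cos δ sin H₀ = 1.5979×0.44464×0.05457 + 0.89571×0.99851×0.99963 = 0.038771 + 0.894044 = 0.932815.
Q̄ = (S₀/π) × [bracket] = (1361/π) × 0.932815 = 404.11 W/m².
— Configuration B (φ=+68.5°):
Solar longitude: λ_s = 360° × (286 − 80)/365.25 = 203.039°.
sin δ = sin 23.44° × sin 203.039° = -0.15568, so δ = -8.956°.
cos H₀ = −tan(+68.5°) tan(-8.956°) = 0.4001, H₀ = 1.1592 rad.
Bracket: H₀ sin φ sin δ + cos φ cos δ sin H₀ = 1.1592×0.93042×-0.15568 + 0.36650×0.98781×0.91648 = -0.167908 + 0.331795 = 0.163887.
Q̄ = (S₀/π) × [bracket] = (1361/π) × 0.163887 = 70.999 W/m².
Ratio Q̄_A / Q̄_B = 404.11 / 70.999 = 5.692.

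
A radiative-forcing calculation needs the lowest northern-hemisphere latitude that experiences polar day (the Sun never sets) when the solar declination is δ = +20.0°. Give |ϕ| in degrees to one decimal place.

Polar day requires cos h₀ = −tan ϕ tan δ ≤ −1, i.e. tan ϕ tan δ ≥ 1.
The boundary is |tan ϕ| · |tan δ| = 1, so |ϕ| = 90° − |δ| = 90° − 20.0° = 70.0° in the northern hemisphere.

|ϕ| = 70.0°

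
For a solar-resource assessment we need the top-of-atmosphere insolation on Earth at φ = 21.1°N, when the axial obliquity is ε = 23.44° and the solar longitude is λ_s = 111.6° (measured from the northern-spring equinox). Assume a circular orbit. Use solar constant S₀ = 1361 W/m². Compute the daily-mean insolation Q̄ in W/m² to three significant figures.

Q̄ ≈ 471 W/m²

Solar declination: sin δ = sin ε · sin λ_s = sin 23.44° × sin 111.6° = 0.36985, so δ = +21.707°.
cos H₀ = −tan(+21.1°) tan(+21.707°) = -0.1536, H₀ = 1.7250 rad.
Bracket: H₀ sin φ sin δ + cos φ cos δ sin H₀ = 1.7250×0.36000×0.36985 + 0.93295×0.92909×0.98813 = 0.229677 + 0.856506 = 1.086183.
Q̄ = (S₀/π) × [bracket] = (1361/π) × 1.086183 = 470.6 W/m².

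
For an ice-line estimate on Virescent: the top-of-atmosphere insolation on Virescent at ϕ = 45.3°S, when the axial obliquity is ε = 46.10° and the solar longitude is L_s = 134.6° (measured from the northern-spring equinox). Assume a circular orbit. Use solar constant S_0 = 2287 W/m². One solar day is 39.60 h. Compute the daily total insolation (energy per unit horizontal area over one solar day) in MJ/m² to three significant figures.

Solar declination: sin δ = sin ε · sin L_s = sin 46.10° × sin 134.6° = 0.51305, so δ = +30.867°.
cos h₀ = −tan(-45.3°) tan(+30.867°) = 0.6040, h₀ = 0.9223 rad.
Bracket: h₀ sin ϕ sin δ + cos ϕ cos δ sin h₀ = 0.9223×-0.71080×0.51305 + 0.70339×0.85836×0.79698 = -0.336341 + 0.481186 = 0.144845.
Q̄ = (S_0/π) × [bracket] = (2287/π) × 0.144845 = 105.44 W/m².
Daily total = Q̄ × 39.60 h × 3600 s/h = 105.44 × 39.60 × 3600 / 10⁶ = 15.03 MJ/m².

15.0 MJ/m²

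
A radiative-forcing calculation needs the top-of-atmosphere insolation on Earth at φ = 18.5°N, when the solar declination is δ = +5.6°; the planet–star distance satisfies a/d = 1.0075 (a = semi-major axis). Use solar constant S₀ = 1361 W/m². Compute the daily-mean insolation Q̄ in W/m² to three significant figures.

Q̄ ≈ 437 W/m²

cos H₀ = −tan(+18.5°) tan(+5.600°) = -0.0328, H₀ = 1.6036 rad.
Bracket: H₀ sin φ sin δ + cos φ cos δ sin H₀ = 1.6036×0.31730×0.09758 + 0.94832×0.99523×0.99946 = 0.049651 + 0.943287 = 0.992938.
Inverse-square distance factor (a/d)² = 1.0075² = 1.015056.
Q̄ = (S₀/π) × 1.015056 × [bracket] = (1361/π) × 1.015056 × 0.992938 = 436.6 W/m².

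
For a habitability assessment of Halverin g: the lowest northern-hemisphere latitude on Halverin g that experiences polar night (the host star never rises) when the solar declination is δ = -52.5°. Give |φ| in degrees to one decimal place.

|φ| = 37.5°

Polar night requires cos H₀ = −tan φ tan δ ≥ 1, i.e. tan φ tan δ ≤ −1.
The boundary is |tan φ| · |tan δ| = 1, so |φ| = 90° − |δ| = 90° − 52.5° = 37.5° in the northern hemisphere.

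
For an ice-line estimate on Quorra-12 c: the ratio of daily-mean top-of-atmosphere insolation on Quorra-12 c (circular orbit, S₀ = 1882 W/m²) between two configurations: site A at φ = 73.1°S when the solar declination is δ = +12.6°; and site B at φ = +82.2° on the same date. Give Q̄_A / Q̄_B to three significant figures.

— Configuration A (φ=-73.1°):
cos H₀ = −tan(-73.1°) tan(+12.600°) = 0.7357, H₀ = 0.7441 rad.
Bracket: H₀ sin φ sin δ + cos φ cos δ sin H₀ = 0.7441×-0.95681×0.21814 + 0.29070×0.97592×0.67729 = -0.155307 + 0.192147 = 0.036840.
Q̄ = (S₀/π) × [bracket] = (1882/π) × 0.036840 = 22.069 W/m².
— Configuration B (φ=+82.2°):
cos H₀ = −tan(+82.2°) tan(+12.600°) = -1.6318 ≤ −1 ⇒ polar day, H₀ = π.
Bracket: H₀ sin φ sin δ + cos φ cos δ sin H₀ = 3.1416×0.99075×0.21814 + 0.13572×0.97592×0.00000 = 0.678970 + 0.000000 = 0.678970.
Q̄ = (S₀/π) × [bracket] = (1882/π) × 0.678970 = 406.74 W/m².
Ratio Q̄_A / Q̄_B = 22.069 / 406.74 = 0.05426.

Q̄_A / Q̄_B ≈ 0.0543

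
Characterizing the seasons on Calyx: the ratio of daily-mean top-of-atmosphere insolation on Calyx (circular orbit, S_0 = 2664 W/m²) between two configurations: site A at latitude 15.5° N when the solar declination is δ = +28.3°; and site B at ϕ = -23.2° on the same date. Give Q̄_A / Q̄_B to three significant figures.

Q̄_A / Q̄_B ≈ 1.97

— Configuration A (ϕ=+15.5°):
cos h₀ = −tan(+15.5°) tan(+28.300°) = -0.1493, h₀ = 1.7207 rad.
Bracket: h₀ sin ϕ sin δ + cos ϕ cos δ sin h₀ = 1.7207×0.26724×0.47409 + 0.96363×0.88048×0.98879 = 0.218005 + 0.838946 = 1.056951.
Q̄ = (S_0/π) × [bracket] = (2664/π) × 1.056951 = 896.27 W/m².
— Configuration B (ϕ=-23.2°):
cos h₀ = −tan(-23.2°) tan(+28.300°) = 0.2308, h₀ = 1.3379 rad.
Bracket: h₀ sin ϕ sin δ + cos ϕ cos δ sin h₀ = 1.3379×-0.39394×0.47409 + 0.91914×0.88048×0.97301 = -0.249870 + 0.787442 = 0.537572.
Q̄ = (S_0/π) × [bracket] = (2664/π) × 0.537572 = 455.85 W/m².
Ratio Q̄_A / Q̄_B = 896.27 / 455.85 = 1.966.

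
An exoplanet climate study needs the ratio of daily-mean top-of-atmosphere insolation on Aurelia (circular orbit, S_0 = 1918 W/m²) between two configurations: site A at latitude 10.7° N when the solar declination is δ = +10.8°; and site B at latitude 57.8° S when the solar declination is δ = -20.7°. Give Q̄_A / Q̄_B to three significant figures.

— Configuration A (ϕ=+10.7°):
cos h₀ = −tan(+10.7°) tan(+10.800°) = -0.0360, h₀ = 1.6068 rad.
Bracket: h₀ sin ϕ sin δ + cos ϕ cos δ sin h₀ = 1.6068×0.18567×0.18738 + 0.98261×0.98229×0.99935 = 0.055902 + 0.964581 = 1.020483.
Q̄ = (S_0/π) × [bracket] = (1918/π) × 1.020483 = 623.02 W/m².
— Configuration B (ϕ=-57.8°):
cos h₀ = −tan(-57.8°) tan(-20.700°) = -0.6000, h₀ = 2.2144 rad.
Bracket: h₀ sin ϕ sin δ + cos ϕ cos δ sin h₀ = 2.2144×-0.84619×-0.35347 + 0.53288×0.93544×0.79997 = 0.662333 + 0.398767 = 1.061100.
Q̄ = (S_0/π) × [bracket] = (1918/π) × 1.061100 = 647.82 W/m².
Ratio Q̄_A / Q̄_B = 623.02 / 647.82 = 0.9617.

Q̄_A / Q̄_B ≈ 0.962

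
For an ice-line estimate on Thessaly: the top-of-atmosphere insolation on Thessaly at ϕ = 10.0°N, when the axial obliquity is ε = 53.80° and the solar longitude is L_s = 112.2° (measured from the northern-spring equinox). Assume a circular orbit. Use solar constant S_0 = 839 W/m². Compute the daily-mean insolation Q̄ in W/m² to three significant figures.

Solar declination: sin δ = sin ε · sin L_s = sin 53.80° × sin 112.2° = 0.74714, so δ = +48.343°.
cos h₀ = −tan(+10.0°) tan(+48.343°) = -0.1982, h₀ = 1.7703 rad.
Bracket: h₀ sin ϕ sin δ + cos ϕ cos δ sin h₀ = 1.7703×0.17365×0.74714 + 0.98481×0.66467×0.98016 = 0.229680 + 0.641587 = 0.871267.
Q̄ = (S_0/π) × [bracket] = (839/π) × 0.871267 = 232.7 W/m².

Q̄ ≈ 233 W/m²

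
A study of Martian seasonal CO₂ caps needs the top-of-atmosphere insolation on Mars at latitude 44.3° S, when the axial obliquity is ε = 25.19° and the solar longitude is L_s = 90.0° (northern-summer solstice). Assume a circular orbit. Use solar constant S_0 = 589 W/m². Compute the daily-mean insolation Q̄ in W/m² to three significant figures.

Solar declination: sin δ = sin ε · sin L_s = sin 25.19° × sin 90.0° = 0.42562, so δ = +25.190°.
cos h₀ = −tan(-44.3°) tan(+25.190°) = 0.4590, h₀ = 1.0939 rad.
Bracket: h₀ sin ϕ sin δ + cos ϕ cos δ sin h₀ = 1.0939×-0.69842×0.42562 + 0.71569×0.90490×0.88844 = -0.325174 + 0.575379 = 0.250205.
Q̄ = (S_0/π) × [bracket] = (589/π) × 0.250205 = 46.91 W/m².

Q̄ ≈ 46.9 W/m²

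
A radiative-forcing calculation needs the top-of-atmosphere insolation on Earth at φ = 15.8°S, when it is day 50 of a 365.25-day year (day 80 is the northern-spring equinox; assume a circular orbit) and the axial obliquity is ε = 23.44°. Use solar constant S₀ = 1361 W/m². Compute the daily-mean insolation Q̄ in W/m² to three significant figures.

Solar longitude: λ_s = 360° × (50 − 80)/365.25 = -29.569°, i.e. -29.569° + 360° = 330.431°.
sin δ = sin 23.44° × sin 330.431° = -0.19630, so δ = -11.320°.
cos H₀ = −tan(-15.8°) tan(-11.320°) = -0.0566, H₀ = 1.6275 rad.
Bracket: H₀ sin φ sin δ + cos φ cos δ sin H₀ = 1.6275×-0.27228×-0.19630 + 0.96222×0.98054×0.99839 = 0.086988 + 0.941976 = 1.028964.
Q̄ = (S₀/π) × [bracket] = (1361/π) × 1.028964 = 445.8 W/m².

Q̄ ≈ 446 W/m²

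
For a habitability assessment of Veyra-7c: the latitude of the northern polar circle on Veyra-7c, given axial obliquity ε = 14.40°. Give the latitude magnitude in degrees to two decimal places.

The polar circle is the lowest latitude that experiences at least one full rotation of continuous daylight at the northern-summer solstice; it lies at |φ| = 90° − ε = 90° − 14.40° = 75.60°.

75.60°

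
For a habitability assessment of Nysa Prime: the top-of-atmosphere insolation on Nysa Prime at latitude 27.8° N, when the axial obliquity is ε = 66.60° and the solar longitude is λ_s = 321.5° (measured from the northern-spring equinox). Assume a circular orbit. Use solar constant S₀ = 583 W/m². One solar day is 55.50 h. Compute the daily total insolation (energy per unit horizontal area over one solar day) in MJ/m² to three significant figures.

13.2 MJ/m²

Solar declination: sin δ = sin ε · sin λ_s = sin 66.60° × sin 321.5° = -0.57132, so δ = -34.842°.
cos H₀ = −tan(+27.8°) tan(-34.842°) = 0.3670, H₀ = 1.1950 rad.
Bracket: H₀ sin φ sin δ + cos φ cos δ sin H₀ = 1.1950×0.46639×-0.57132 + 0.88458×0.82073×0.93021 = -0.318417 + 0.675334 = 0.356917.
Q̄ = (S₀/π) × [bracket] = (583/π) × 0.356917 = 66.235 W/m².
Daily total = Q̄ × 55.50 h × 3600 s/h = 66.235 × 55.50 × 3600 / 10⁶ = 13.23 MJ/m².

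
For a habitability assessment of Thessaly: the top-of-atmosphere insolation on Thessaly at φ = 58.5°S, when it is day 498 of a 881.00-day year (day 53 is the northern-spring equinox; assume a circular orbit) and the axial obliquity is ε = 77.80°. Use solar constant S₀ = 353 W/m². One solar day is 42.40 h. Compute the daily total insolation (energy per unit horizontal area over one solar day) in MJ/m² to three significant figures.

Solar longitude: λ_s = 360° × (498 − 53)/881.00 = 181.839°.
sin δ = sin 77.80° × sin 181.839° = -0.03136, so δ = -1.797°.
cos H₀ = −tan(-58.5°) tan(-1.797°) = -0.0512, H₀ = 1.6220 rad.
Bracket: H₀ sin φ sin δ + cos φ cos δ sin H₀ = 1.6220×-0.85264×-0.03136 + 0.52250×0.99951×0.99869 = 0.043370 + 0.521560 = 0.564930.
Q̄ = (S₀/π) × [bracket] = (353/π) × 0.564930 = 63.477 W/m².
Daily total = Q̄ × 42.40 h × 3600 s/h = 63.477 × 42.40 × 3600 / 10⁶ = 9.689 MJ/m².

9.69 MJ/m²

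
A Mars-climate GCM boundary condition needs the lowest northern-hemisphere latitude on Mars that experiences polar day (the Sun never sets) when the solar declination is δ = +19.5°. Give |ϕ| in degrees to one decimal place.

Polar day requires cos h₀ = −tan ϕ tan δ ≤ −1, i.e. tan ϕ tan δ ≥ 1.
The boundary is |tan ϕ| · |tan δ| = 1, so |ϕ| = 90° − |δ| = 90° − 19.5° = 70.5° in the northern hemisphere.

|ϕ| = 70.5°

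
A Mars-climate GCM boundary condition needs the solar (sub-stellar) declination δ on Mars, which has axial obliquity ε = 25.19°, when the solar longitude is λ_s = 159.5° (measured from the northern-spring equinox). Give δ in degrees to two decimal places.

sin δ = sin ε · sin λ_s = sin 25.19° × sin 159.5° = 0.149056.
δ = arcsin(0.149056) = +8.57°.

δ = +8.57°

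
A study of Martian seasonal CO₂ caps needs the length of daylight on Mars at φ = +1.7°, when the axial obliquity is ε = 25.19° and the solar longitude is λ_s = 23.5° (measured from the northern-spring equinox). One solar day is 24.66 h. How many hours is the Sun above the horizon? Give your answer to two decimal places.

12.37 h

Solar declination: sin δ = sin ε · sin λ_s = sin 25.19° × sin 23.5° = 0.16972, so δ = +9.771°.
cos H₀ = −tan φ · tan δ = −tan(+1.7°) × tan(+9.771°) = -0.0051, so H₀ = 1.5759 rad = 90.29°.
Daylight = 2H₀/(2π) × 24.66 h = (1.5759/π) × 24.66 = 12.37 h.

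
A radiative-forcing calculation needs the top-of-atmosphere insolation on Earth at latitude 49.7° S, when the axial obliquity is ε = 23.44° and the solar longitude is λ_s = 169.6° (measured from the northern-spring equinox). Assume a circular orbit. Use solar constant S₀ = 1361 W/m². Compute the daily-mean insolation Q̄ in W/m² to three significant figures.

Solar declination: sin δ = sin ε · sin λ_s = sin 23.44° × sin 169.6° = 0.07181, so δ = +4.118°.
cos H₀ = −tan(-49.7°) tan(+4.118°) = 0.0849, H₀ = 1.4858 rad.
Bracket: H₀ sin φ sin δ + cos φ cos δ sin H₀ = 1.4858×-0.76267×0.07181 + 0.64679×0.99742×0.99639 = -0.081373 + 0.642792 = 0.561419.
Q̄ = (S₀/π) × [bracket] = (1361/π) × 0.561419 = 243.2 W/m².

Q̄ ≈ 243 W/m²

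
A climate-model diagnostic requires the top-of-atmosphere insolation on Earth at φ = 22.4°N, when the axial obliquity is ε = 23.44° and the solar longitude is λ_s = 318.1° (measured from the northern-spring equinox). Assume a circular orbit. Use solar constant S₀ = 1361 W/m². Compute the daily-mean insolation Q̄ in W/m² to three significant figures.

Q̄ ≈ 320 W/m²

Solar declination: sin δ = sin ε · sin λ_s = sin 23.44° × sin 318.1° = -0.26566, so δ = -15.406°.
cos H₀ = −tan(+22.4°) tan(-15.406°) = 0.1136, H₀ = 1.4570 rad.
Bracket: H₀ sin φ sin δ + cos φ cos δ sin H₀ = 1.4570×0.38107×-0.26566 + 0.92455×0.96407×0.99353 = -0.147499 + 0.885564 = 0.738065.
Q̄ = (S₀/π) × [bracket] = (1361/π) × 0.738065 = 319.7 W/m².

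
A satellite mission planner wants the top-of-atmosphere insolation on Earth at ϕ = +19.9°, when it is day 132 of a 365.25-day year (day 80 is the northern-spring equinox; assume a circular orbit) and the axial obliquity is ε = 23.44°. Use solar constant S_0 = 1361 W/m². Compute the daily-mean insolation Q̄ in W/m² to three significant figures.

Q̄ ≈ 462 W/m²

Solar longitude: L_s = 360° × (132 − 80)/365.25 = 51.253°.
sin δ = sin 23.44° × sin 51.253° = 0.31024, so δ = +18.074°.
cos h₀ = −tan(+19.9°) tan(+18.074°) = -0.1181, h₀ = 1.6892 rad.
Bracket: h₀ sin ϕ sin δ + cos ϕ cos δ sin h₀ = 1.6892×0.34038×0.31024 + 0.94029×0.95066×0.99300 = 0.178379 + 0.887639 = 1.066018.
Q̄ = (S_0/π) × [bracket] = (1361/π) × 1.066018 = 461.8 W/m².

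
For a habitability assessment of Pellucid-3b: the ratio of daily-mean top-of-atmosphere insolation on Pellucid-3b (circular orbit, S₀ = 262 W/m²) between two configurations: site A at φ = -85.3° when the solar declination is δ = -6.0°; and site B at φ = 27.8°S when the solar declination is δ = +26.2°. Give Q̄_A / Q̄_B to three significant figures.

— Configuration A (φ=-85.3°):
cos H₀ = −tan(-85.3°) tan(-6.000°) = -1.2784 ≤ −1 ⇒ polar day, H₀ = π.
Bracket: H₀ sin φ sin δ + cos φ cos δ sin H₀ = 3.1416×-0.99664×-0.10453 + 0.08194×0.99452×0.00000 = 0.327288 + 0.000000 = 0.327288.
Q̄ = (S₀/π) × [bracket] = (262/π) × 0.327288 = 27.295 W/m².
— Configuration B (φ=-27.8°):
cos H₀ = −tan(-27.8°) tan(+26.200°) = 0.2594, H₀ = 1.3084 rad.
Bracket: H₀ sin φ sin δ + cos φ cos δ sin H₀ = 1.3084×-0.46639×0.44151 + 0.88458×0.89726×0.96576 = -0.269420 + 0.766522 = 0.497102.
Q̄ = (S₀/π) × [bracket] = (262/π) × 0.497102 = 41.457 W/m².
Ratio Q̄_A / Q̄_B = 27.295 / 41.457 = 0.6584.

Q̄_A / Q̄_B ≈ 0.658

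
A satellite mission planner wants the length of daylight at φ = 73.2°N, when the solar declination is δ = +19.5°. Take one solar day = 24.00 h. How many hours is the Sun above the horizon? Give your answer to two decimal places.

24.00 h

Sunrise equation: cos H₀ = −tan φ · tan δ = -1.1729 ≤ −1, so the Sun never sets (polar day) and H₀ = π.
Daylight = 2H₀/(2π) × 24.00 h = (3.1416/π) × 24.00 = 24.00 h.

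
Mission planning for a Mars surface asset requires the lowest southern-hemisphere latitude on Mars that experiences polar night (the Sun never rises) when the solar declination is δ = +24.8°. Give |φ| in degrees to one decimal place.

|φ| = 65.2°

Polar night requires cos H₀ = −tan φ tan δ ≥ 1, i.e. tan φ tan δ ≤ −1.
The boundary is |tan φ| · |tan δ| = 1, so |φ| = 90° − |δ| = 90° − 24.8° = 65.2° in the southern hemisphere.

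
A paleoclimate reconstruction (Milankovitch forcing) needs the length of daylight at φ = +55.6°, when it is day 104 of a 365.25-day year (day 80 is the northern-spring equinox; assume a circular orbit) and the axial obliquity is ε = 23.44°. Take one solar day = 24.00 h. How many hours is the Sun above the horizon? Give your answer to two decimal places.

Solar longitude: λ_s = 360° × (104 − 80)/365.25 = 23.655°.
sin δ = sin 23.44° × sin 23.655° = 0.15960, so δ = +9.184°.
cos H₀ = −tan φ · tan δ = −tan(+55.6°) × tan(+9.184°) = -0.2361, so H₀ = 1.8092 rad = 103.66°.
Daylight = 2H₀/(2π) × 24.00 h = (1.8092/π) × 24.00 = 13.82 h.

13.82 h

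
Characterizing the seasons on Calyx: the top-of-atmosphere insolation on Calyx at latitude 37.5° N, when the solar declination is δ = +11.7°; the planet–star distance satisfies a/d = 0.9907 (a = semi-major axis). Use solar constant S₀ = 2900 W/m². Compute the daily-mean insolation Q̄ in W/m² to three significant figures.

Q̄ ≈ 888 W/m²

cos H₀ = −tan(+37.5°) tan(+11.700°) = -0.1589, H₀ = 1.7304 rad.
Bracket: H₀ sin φ sin δ + cos φ cos δ sin H₀ = 1.7304×0.60876×0.20279 + 0.79335×0.97922×0.98729 = 0.213619 + 0.766990 = 0.980609.
Inverse-square distance factor (a/d)² = 0.9907² = 0.981486.
Q̄ = (S₀/π) × 0.981486 × [bracket] = (2900/π) × 0.981486 × 0.980609 = 888.4 W/m².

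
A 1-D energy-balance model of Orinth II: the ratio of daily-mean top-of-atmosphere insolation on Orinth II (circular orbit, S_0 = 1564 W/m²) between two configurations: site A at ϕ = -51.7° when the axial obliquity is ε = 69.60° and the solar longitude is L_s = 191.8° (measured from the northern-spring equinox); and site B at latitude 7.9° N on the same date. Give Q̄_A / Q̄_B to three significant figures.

— Configuration A (ϕ=-51.7°):
Solar declination: sin δ = sin ε · sin L_s = sin 69.60° × sin 191.8° = -0.19167, so δ = -11.050°.
cos h₀ = −tan(-51.7°) tan(-11.050°) = -0.2473, h₀ = 1.8207 rad.
Bracket: h₀ sin ϕ sin δ + cos ϕ cos δ sin h₀ = 1.8207×-0.78478×-0.19167 + 0.61978×0.98146×0.96894 = 0.273867 + 0.589396 = 0.863263.
Q̄ = (S_0/π) × [bracket] = (1564/π) × 0.863263 = 429.76 W/m².
— Configuration B (ϕ=+7.9°):
cos h₀ = −tan(+7.9°) tan(-11.050°) = 0.0271, h₀ = 1.5437 rad.
Bracket: h₀ sin ϕ sin δ + cos ϕ cos δ sin h₀ = 1.5437×0.13744×-0.19167 + 0.99051×0.98146×0.99963 = -0.040666 + 0.971786 = 0.931120.
Q̄ = (S_0/π) × [bracket] = (1564/π) × 0.931120 = 463.55 W/m².
Ratio Q̄_A / Q̄_B = 429.76 / 463.55 = 0.9271.

Q̄_A / Q̄_B ≈ 0.927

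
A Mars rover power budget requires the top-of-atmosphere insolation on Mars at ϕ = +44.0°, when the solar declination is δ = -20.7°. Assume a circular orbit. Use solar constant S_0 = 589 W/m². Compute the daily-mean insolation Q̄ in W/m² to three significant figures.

Q̄ ≈ 62.3 W/m²

cos h₀ = −tan(+44.0°) tan(-20.700°) = 0.3649, h₀ = 1.1973 rad.
Bracket: h₀ sin ϕ sin δ + cos ϕ cos δ sin h₀ = 1.1973×0.69466×-0.35347 + 0.71934×0.93544×0.93105 = -0.293987 + 0.626503 = 0.332516.
Q̄ = (S_0/π) × [bracket] = (589/π) × 0.332516 = 62.34 W/m².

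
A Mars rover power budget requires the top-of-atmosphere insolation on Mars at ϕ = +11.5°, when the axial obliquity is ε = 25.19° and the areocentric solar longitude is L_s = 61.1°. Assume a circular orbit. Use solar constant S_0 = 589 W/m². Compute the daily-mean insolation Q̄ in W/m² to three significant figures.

Q̄ ≈ 193 W/m²

sin δ = sin 25.19° × sin 61.1° = 0.37262, so δ = +21.877°.
cos h₀ = −tan(+11.5°) tan(+21.877°) = -0.0817, h₀ = 1.6526 rad.
Bracket: h₀ sin ϕ sin δ + cos ϕ cos δ sin h₀ = 1.6526×0.19937×0.37262 + 0.97992×0.92799×0.99666 = 0.122770 + 0.906319 = 1.029089.
Q̄ = (S_0/π) × [bracket] = (589/π) × 1.029089 = 192.9 W/m².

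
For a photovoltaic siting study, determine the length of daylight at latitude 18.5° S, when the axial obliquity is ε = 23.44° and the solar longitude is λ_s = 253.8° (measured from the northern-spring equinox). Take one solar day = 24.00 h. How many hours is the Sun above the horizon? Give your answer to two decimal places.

13.06 h

Solar declination: sin δ = sin ε · sin λ_s = sin 23.44° × sin 253.8° = -0.38199, so δ = -22.457°.
cos H₀ = −tan φ · tan δ = −tan(-18.5°) × tan(-22.457°) = -0.1383, so H₀ = 1.7095 rad = 97.95°.
Daylight = 2H₀/(2π) × 24.00 h = (1.7095/π) × 24.00 = 13.06 h.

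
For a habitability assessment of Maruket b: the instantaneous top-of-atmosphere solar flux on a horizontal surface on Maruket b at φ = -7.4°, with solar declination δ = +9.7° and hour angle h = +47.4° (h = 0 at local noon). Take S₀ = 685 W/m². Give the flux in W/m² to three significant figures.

cos θ_z = sin φ sin δ + cos φ cos δ cos h = -0.021701 + 0.661642 = 0.639941.
Flux = S₀ · cos θ_z = 685 × 0.639941 = 438.4 W/m².

438 W/m²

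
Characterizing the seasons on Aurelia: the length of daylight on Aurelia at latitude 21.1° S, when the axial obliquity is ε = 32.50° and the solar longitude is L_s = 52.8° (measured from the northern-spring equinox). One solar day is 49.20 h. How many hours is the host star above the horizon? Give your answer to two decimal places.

Solar declination: sin δ = sin ε · sin L_s = sin 32.50° × sin 52.8° = 0.42798, so δ = +25.339°.
cos h₀ = −tan ϕ · tan δ = −tan(-21.1°) × tan(+25.339°) = 0.1827, so h₀ = 1.3870 rad = 79.47°.
Daylight = 2h₀/(2π) × 49.20 h = (1.3870/π) × 49.20 = 21.72 h.

21.72 h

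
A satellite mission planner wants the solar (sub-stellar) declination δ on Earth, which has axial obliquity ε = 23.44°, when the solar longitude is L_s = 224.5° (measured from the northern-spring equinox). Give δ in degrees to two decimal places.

sin δ = sin ε · sin L_s = sin 23.44° × sin 224.5° = -0.278814.
δ = arcsin(-0.278814) = -16.19°.

δ = -16.19°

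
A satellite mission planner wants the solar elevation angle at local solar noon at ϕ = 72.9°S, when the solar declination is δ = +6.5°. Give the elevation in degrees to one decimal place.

At local noon the hour angle is zero, so the zenith angle equals |ϕ − δ| = |-72.9° − (+6.500°)| = 79.400°.
Elevation = 90° − 79.400° = 10.6°.

10.6°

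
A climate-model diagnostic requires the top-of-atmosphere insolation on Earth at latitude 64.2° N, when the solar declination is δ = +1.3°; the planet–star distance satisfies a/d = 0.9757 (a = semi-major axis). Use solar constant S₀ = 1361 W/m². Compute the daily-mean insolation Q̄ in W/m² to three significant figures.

Q̄ ≈ 193 W/m²

cos H₀ = −tan(+64.2°) tan(+1.300°) = -0.0469, H₀ = 1.6178 rad.
Bracket: H₀ sin φ sin δ + cos φ cos δ sin H₀ = 1.6178×0.90032×0.02269 + 0.43523×0.99974×0.99890 = 0.033049 + 0.434638 = 0.467687.
Inverse-square distance factor (a/d)² = 0.9757² = 0.951990.
Q̄ = (S₀/π) × 0.951990 × [bracket] = (1361/π) × 0.951990 × 0.467687 = 192.9 W/m².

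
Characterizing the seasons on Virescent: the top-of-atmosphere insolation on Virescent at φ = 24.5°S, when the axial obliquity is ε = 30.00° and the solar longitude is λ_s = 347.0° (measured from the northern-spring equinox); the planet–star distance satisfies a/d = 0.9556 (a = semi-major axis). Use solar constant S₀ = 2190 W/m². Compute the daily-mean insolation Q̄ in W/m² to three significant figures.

Q̄ ≈ 623 W/m²

Solar declination: sin δ = sin ε · sin λ_s = sin 30.00° × sin 347.0° = -0.11248, so δ = -6.458°.
cos H₀ = −tan(-24.5°) tan(-6.458°) = -0.0516, H₀ = 1.6224 rad.
Bracket: H₀ sin φ sin δ + cos φ cos δ sin H₀ = 1.6224×-0.41469×-0.11248 + 0.90996×0.99365×0.99867 = 0.075676 + 0.902979 = 0.978655.
Inverse-square distance factor (a/d)² = 0.9556² = 0.913171.
Q̄ = (S₀/π) × 0.913171 × [bracket] = (2190/π) × 0.913171 × 0.978655 = 623.0 W/m².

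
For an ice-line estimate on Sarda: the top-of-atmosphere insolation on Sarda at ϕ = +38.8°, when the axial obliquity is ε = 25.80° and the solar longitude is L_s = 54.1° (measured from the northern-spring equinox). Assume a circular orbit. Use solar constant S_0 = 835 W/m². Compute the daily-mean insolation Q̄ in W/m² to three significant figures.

Q̄ ≈ 295 W/m²

Solar declination: sin δ = sin ε · sin L_s = sin 25.80° × sin 54.1° = 0.35256, so δ = +20.644°.
cos h₀ = −tan(+38.8°) tan(+20.644°) = -0.3029, h₀ = 1.8785 rad.
Bracket: h₀ sin ϕ sin δ + cos ϕ cos δ sin h₀ = 1.8785×0.62660×0.35256 + 0.77934×0.93579×0.95302 = 0.414987 + 0.695036 = 1.110023.
Q̄ = (S_0/π) × [bracket] = (835/π) × 1.110023 = 295.0 W/m².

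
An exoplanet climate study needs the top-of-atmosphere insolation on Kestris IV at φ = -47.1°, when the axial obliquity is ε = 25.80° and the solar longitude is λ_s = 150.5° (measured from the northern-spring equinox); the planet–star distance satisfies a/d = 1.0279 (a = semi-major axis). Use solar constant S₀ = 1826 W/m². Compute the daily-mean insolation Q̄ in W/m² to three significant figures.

Solar declination: sin δ = sin ε · sin λ_s = sin 25.80° × sin 150.5° = 0.21432, so δ = +12.376°.
cos H₀ = −tan(-47.1°) tan(+12.376°) = 0.2361, H₀ = 1.3324 rad.
Bracket: H₀ sin φ sin δ + cos φ cos δ sin H₀ = 1.3324×-0.73254×0.21432 + 0.68072×0.97676×0.97172 = -0.209184 + 0.646097 = 0.436913.
Inverse-square distance factor (a/d)² = 1.0279² = 1.056578.
Q̄ = (S₀/π) × 1.056578 × [bracket] = (1826/π) × 1.056578 × 0.436913 = 268.3 W/m².

Q̄ ≈ 268 W/m²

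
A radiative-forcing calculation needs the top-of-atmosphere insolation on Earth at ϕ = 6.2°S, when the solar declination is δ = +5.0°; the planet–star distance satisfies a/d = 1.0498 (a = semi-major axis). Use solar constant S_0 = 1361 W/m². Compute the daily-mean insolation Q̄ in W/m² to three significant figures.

Q̄ ≈ 466 W/m²

cos h₀ = −tan(-6.2°) tan(+5.000°) = 0.0095, h₀ = 1.5613 rad.
Bracket: h₀ sin ϕ sin δ + cos ϕ cos δ sin h₀ = 1.5613×-0.10800×0.08716 + 0.99415×0.99619×0.99995 = -0.014697 + 0.990313 = 0.975616.
Inverse-square distance factor (a/d)² = 1.0498² = 1.102080.
Q̄ = (S_0/π) × 1.102080 × [bracket] = (1361/π) × 1.102080 × 0.975616 = 465.8 W/m².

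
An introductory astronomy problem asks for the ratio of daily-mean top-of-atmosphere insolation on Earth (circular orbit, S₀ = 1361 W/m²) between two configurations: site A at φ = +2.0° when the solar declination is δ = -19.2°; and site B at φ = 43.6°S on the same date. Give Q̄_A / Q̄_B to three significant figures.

Q̄_A / Q̄_B ≈ 0.859

— Configuration A (φ=+2.0°):
cos H₀ = −tan(+2.0°) tan(-19.200°) = 0.0122, H₀ = 1.5586 rad.
Bracket: H₀ sin φ sin δ + cos φ cos δ sin H₀ = 1.5586×0.03490×-0.32887 + 0.99939×0.94438×0.99993 = -0.017889 + 0.943738 = 0.925849.
Q̄ = (S₀/π) × [bracket] = (1361/π) × 0.925849 = 401.10 W/m².
— Configuration B (φ=-43.6°):
cos H₀ = −tan(-43.6°) tan(-19.200°) = -0.3316, H₀ = 1.9088 rad.
Bracket: H₀ sin φ sin δ + cos φ cos δ sin H₀ = 1.9088×-0.68962×-0.32887 + 0.72417×0.94438×0.94341 = 0.432907 + 0.645190 = 1.078097.
Q̄ = (S₀/π) × [bracket] = (1361/π) × 1.078097 = 467.05 W/m².
Ratio Q̄_A / Q̄_B = 401.10 / 467.05 = 0.8588.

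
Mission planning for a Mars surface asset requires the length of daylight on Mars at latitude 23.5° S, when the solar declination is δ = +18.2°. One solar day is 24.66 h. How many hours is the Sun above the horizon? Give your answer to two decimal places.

11.20 h

cos h₀ = −tan ϕ · tan δ = −tan(-23.5°) × tan(+18.200°) = 0.1430, so h₀ = 1.4273 rad = 81.78°.
Daylight = 2h₀/(2π) × 24.66 h = (1.4273/π) × 24.66 = 11.20 h.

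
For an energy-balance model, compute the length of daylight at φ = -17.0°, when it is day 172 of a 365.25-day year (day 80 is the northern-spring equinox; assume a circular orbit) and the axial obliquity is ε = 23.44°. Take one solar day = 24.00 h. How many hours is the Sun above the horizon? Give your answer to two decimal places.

10.98 h

Solar longitude: λ_s = 360° × (172 − 80)/365.25 = 90.678°.
sin δ = sin 23.44° × sin 90.678° = 0.39776, so δ = +23.438°.
cos H₀ = −tan φ · tan δ = −tan(-17.0°) × tan(+23.438°) = 0.1325, so H₀ = 1.4379 rad = 82.38°.
Daylight = 2H₀/(2π) × 24.00 h = (1.4379/π) × 24.00 = 10.98 h.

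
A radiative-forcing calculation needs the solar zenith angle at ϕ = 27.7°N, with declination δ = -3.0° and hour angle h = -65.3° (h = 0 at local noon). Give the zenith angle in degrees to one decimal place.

θ_z = 69.8°

cos θ_z = sin ϕ sin δ + cos ϕ cos δ cos h = -0.024328 + 0.369470 = 0.345142.
θ_z = arccos(0.345142) = 69.8°.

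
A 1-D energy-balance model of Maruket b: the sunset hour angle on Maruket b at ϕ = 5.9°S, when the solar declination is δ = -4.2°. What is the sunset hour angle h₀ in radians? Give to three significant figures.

h₀ = 1.58 rad

cos h₀ = −tan ϕ · tan δ = −tan(-5.9°) × tan(-4.200°) = -0.0076, so h₀ = 1.5784 rad = 90.43°.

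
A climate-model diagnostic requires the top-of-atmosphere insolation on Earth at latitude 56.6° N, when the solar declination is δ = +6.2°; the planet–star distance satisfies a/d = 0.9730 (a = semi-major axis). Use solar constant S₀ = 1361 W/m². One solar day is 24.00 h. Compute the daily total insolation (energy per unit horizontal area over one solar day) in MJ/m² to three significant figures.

24.7 MJ/m²

cos H₀ = −tan(+56.6°) tan(+6.200°) = -0.1648, H₀ = 1.7363 rad.
Bracket: H₀ sin φ sin δ + cos φ cos δ sin H₀ = 1.7363×0.83485×0.10800 + 0.55048×0.99415×0.98633 = 0.156551 + 0.539779 = 0.696330.
Inverse-square distance factor (a/d)² = 0.9730² = 0.946729.
Q̄ = (S₀/π) × 0.946729 × [bracket] = (1361/π) × 0.946729 × 0.696330 = 285.59 W/m².
Daily total = Q̄ × 24.00 h × 3600 s/h = 285.59 × 24.00 × 3600 / 10⁶ = 24.67 MJ/m².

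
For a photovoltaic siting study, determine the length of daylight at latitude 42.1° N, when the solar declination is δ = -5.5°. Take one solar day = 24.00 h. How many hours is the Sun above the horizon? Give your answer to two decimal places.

11.33 h

cos H₀ = −tan φ · tan δ = −tan(+42.1°) × tan(-5.500°) = 0.0870, so H₀ = 1.4837 rad = 85.01°.
Daylight = 2H₀/(2π) × 24.00 h = (1.4837/π) × 24.00 = 11.33 h.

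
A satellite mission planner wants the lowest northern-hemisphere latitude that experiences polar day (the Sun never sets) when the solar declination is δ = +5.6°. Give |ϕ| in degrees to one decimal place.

|ϕ| = 84.4°

Polar day requires cos h₀ = −tan ϕ tan δ ≤ −1, i.e. tan ϕ tan δ ≥ 1.
The boundary is |tan ϕ| · |tan δ| = 1, so |ϕ| = 90° − |δ| = 90° − 5.6° = 84.4° in the northern hemisphere.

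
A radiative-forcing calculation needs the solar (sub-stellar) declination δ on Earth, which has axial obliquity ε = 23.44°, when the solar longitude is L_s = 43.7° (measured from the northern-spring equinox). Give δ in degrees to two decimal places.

δ = +15.95°

sin δ = sin ε · sin L_s = sin 23.44° × sin 43.7° = 0.274825.
δ = arcsin(0.274825) = +15.95°.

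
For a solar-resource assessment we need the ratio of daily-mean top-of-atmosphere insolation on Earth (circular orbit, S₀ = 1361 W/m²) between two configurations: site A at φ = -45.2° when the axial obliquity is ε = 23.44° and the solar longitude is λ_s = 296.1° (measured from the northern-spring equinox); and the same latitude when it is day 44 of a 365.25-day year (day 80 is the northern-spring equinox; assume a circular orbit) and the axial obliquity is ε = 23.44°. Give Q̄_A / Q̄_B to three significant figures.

— Configuration A (φ=-45.2°):
Solar declination: sin δ = sin ε · sin λ_s = sin 23.44° × sin 296.1° = -0.35723, so δ = -20.930°.
cos H₀ = −tan(-45.2°) tan(-20.930°) = -0.3851, H₀ = 1.9662 rad.
Bracket: H₀ sin φ sin δ + cos φ cos δ sin H₀ = 1.9662×-0.70957×-0.35723 + 0.70463×0.93402×0.92286 = 0.498392 + 0.607370 = 1.105762.
Q̄ = (S₀/π) × [bracket] = (1361/π) × 1.105762 = 479.04 W/m².
— Configuration B (φ=-45.2°):
Solar longitude: λ_s = 360° × (44 − 80)/365.25 = -35.483°, i.e. -35.483° + 360° = 324.517°.
sin δ = sin 23.44° × sin 324.517° = -0.23090, so δ = -13.350°.
cos H₀ = −tan(-45.2°) tan(-13.350°) = -0.2390, H₀ = 1.8121 rad.
Bracket: H₀ sin φ sin δ + cos φ cos δ sin H₀ = 1.8121×-0.70957×-0.23090 + 0.70463×0.97298×0.97103 = 0.296894 + 0.665729 = 0.962623.
Q̄ = (S₀/π) × [bracket] = (1361/π) × 0.962623 = 417.03 W/m².
Ratio Q̄_A / Q̄_B = 479.04 / 417.03 = 1.149.

Q̄_A / Q̄_B ≈ 1.15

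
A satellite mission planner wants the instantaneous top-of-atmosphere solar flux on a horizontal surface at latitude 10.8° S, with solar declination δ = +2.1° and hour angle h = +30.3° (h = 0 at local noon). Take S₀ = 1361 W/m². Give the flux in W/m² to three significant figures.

1.14e+03 W/m²

cos θ_z = sin φ sin δ + cos φ cos δ cos h = -0.006866 + 0.847533 = 0.840667.
Flux = S₀ · cos θ_z = 1361 × 0.840667 = 1144 W/m².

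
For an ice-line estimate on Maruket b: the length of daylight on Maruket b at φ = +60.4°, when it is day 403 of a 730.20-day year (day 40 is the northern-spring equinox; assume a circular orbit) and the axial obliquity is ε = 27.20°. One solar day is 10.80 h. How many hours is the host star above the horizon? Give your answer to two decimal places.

5.45 h

Solar longitude: λ_s = 360° × (403 − 40)/730.20 = 178.965°.
sin δ = sin 27.20° × sin 178.965° = 0.00826, so δ = +0.473°.
cos H₀ = −tan φ · tan δ = −tan(+60.4°) × tan(+0.473°) = -0.0145, so H₀ = 1.5853 rad = 90.83°.
Daylight = 2H₀/(2π) × 10.80 h = (1.5853/π) × 10.80 = 5.45 h.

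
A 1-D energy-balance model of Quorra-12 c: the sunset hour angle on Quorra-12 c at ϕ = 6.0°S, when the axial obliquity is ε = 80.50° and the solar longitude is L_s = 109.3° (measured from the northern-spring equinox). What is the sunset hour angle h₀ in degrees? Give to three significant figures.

Solar declination: sin δ = sin ε · sin L_s = sin 80.50° × sin 109.3° = 0.93086, so δ = +68.569°.
cos h₀ = −tan ϕ · tan δ = −tan(-6.0°) × tan(+68.569°) = 0.2678, so h₀ = 1.2997 rad = 74.47°.

h₀ = 74.5°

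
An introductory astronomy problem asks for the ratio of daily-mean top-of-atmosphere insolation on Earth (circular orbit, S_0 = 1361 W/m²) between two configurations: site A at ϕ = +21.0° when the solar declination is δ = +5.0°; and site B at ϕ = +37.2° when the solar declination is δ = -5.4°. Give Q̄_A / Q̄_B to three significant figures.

— Configuration A (ϕ=+21.0°):
cos h₀ = −tan(+21.0°) tan(+5.000°) = -0.0336, h₀ = 1.6044 rad.
Bracket: h₀ sin ϕ sin δ + cos ϕ cos δ sin h₀ = 1.6044×0.35837×0.08716 + 0.93358×0.99619×0.99944 = 0.050114 + 0.929502 = 0.979616.
Q̄ = (S_0/π) × [bracket] = (1361/π) × 0.979616 = 424.39 W/m².
— Configuration B (ϕ=+37.2°):
cos h₀ = −tan(+37.2°) tan(-5.400°) = 0.0718, h₀ = 1.4990 rad.
Bracket: h₀ sin ϕ sin δ + cos ϕ cos δ sin h₀ = 1.4990×0.60460×-0.09411 + 0.79653×0.99556×0.99742 = -0.085291 + 0.790947 = 0.705656.
Q̄ = (S_0/π) × [bracket] = (1361/π) × 0.705656 = 305.70 W/m².
Ratio Q̄_A / Q̄_B = 424.39 / 305.70 = 1.388.

Q̄_A / Q̄_B ≈ 1.39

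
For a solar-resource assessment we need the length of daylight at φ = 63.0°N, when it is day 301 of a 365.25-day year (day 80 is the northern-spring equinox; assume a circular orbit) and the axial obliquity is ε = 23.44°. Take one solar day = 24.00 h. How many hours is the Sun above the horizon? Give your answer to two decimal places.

Solar longitude: λ_s = 360° × (301 − 80)/365.25 = 217.823°.
sin δ = sin 23.44° × sin 217.823° = -0.24394, so δ = -14.119°.
cos H₀ = −tan φ · tan δ = −tan(+63.0°) × tan(-14.119°) = 0.4937, so H₀ = 1.0545 rad = 60.42°.
Daylight = 2H₀/(2π) × 24.00 h = (1.0545/π) × 24.00 = 8.06 h.

8.06 h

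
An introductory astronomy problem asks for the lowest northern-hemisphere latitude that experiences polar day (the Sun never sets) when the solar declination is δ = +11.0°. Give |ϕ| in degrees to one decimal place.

Polar day requires cos h₀ = −tan ϕ tan δ ≤ −1, i.e. tan ϕ tan δ ≥ 1.
The boundary is |tan ϕ| · |tan δ| = 1, so |ϕ| = 90° − |δ| = 90° − 11.0° = 79.0° in the northern hemisphere.

|ϕ| = 79.0°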